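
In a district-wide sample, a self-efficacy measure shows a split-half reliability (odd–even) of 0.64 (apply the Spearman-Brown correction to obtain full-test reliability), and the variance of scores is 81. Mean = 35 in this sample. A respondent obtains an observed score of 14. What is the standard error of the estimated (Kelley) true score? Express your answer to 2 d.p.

3.73

SD = √81 = 9.00000
Spearman-Brown: r = 2(0.64) / (1 + 0.64) = 1.28000 / 1.64000 ≃ 0.78049
SE_est = 9.00000·√[r(1 − r)] ≃ 3.72525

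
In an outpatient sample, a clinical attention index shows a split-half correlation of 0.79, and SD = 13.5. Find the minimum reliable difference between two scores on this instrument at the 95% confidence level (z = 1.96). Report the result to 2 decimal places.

Full-length reliability (Spearman-Brown) = 2(0.79)/(1+0.79) ≈ 0.883
SEM = 13.500*√(1 − 0.883) ≈ 4.624
SE_diff = √2 * SEM ≈ 6.539
Smallest detectable difference = 1.96*6.539 ≈ 12.817

12.82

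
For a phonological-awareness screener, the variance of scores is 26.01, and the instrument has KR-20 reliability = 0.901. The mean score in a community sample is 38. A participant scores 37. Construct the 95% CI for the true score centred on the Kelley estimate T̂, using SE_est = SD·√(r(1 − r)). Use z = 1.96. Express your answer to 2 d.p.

[34.11, 40.08]

SD = √26.01 ≈ 5.100
T̂ = 0.901(37) + 0.099(38) ≈ 37.099
SE_est = 5.100×√(0.901×0.099) ≈ 1.523
CI = 37.099 ± 1.96 × 1.523 → [34.114, 40.084]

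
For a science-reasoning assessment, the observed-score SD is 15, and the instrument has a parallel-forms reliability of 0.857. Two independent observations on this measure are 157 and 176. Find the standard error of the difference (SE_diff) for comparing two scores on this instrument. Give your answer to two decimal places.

SEM = 15.000*√(1 − 0.857) ≈ 5.672
SE_diff = √2 * SEM ≈ 8.022

8.02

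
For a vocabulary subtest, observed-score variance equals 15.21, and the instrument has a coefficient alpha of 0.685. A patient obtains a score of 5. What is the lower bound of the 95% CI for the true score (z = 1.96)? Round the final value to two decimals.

σ = 15.21^(1/2) = 3.900
SEM = 3.900 · √(1 − 0.685) = 3.900 · √0.315 ≈ 3.900 · 0.561 ≈ 2.189
Half-width = 1.96·2.189 ≈ 4.290
Lower limit = 5 − 4.290 ≈ 0.710

0.71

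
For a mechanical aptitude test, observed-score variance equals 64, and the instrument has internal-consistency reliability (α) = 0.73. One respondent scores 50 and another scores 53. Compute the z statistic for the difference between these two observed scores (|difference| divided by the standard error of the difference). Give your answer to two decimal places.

SD = √64 ≈ 8.000
SEM = 8.000 × √(1 − 0.730) = 8.000 × √0.270 ≈ 8.000 × 0.520 ≈ 4.157
SE_diff = SEM × √2 ≈ 4.157 × 1.414 ≈ 5.879
z = |50 − 53| / 5.879 = 3 / 5.879 ≈ 0.510

0.51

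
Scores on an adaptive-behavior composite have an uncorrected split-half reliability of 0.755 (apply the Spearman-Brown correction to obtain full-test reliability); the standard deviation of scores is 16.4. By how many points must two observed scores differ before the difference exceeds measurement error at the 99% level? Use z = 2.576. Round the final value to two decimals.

22.32

r_full = 2·0.755 / (1 + 0.755) ≈ 0.860
SEM = 16.400·√(1 − 0.860) ≈ 6.128
SE_diff = √2 · SEM ≈ 8.666
Smallest detectable difference = 2.576·8.666 ≈ 22.323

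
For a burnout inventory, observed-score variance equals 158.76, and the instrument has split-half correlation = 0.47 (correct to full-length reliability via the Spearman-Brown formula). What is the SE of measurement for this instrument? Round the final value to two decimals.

σ = 158.76^(1/2) = 12.6000
Spearman-Brown: r = 2(0.47) / (1 + 0.47) = 0.9400 / 1.4700 ≃ 0.6395
SEM = 12.6000 × √(1 − 0.6395) = 12.6000 × √0.3605 ≃ 12.6000 × 0.6005 ≃ 7.5657

7.57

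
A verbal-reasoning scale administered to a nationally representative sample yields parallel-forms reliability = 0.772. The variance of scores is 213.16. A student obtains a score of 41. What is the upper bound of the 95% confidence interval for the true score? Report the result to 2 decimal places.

SD = √213.16 = 14.6000
SEM = 14.6000 × √(1 − 0.7720) = 14.6000 × √0.2280 ≈ 14.6000 × 0.4775 ≈ 6.9714
1.96 × SEM ≈ 13.6640
Upper bound: 41 + 13.6640 = 54.6640

54.66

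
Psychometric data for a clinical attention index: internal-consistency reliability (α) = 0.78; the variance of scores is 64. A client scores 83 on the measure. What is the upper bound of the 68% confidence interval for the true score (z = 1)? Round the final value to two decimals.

σ = 64^(1/2) = 8.0000
SEM = 8.0000·√(1 − 0.7800) ≈ 3.7523
1 · SEM ≈ 3.7523
Upper limit = 83 + 3.7523 ≈ 86.7523

86.75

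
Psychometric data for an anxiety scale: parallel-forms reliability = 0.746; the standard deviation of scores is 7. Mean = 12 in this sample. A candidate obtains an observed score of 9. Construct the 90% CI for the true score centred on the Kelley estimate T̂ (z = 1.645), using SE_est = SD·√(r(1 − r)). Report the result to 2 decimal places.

T̂ = 0.7460(9) + 0.2540(12) ≃ 9.7620
SE_est = SD × √(r(1 − r)) = 7.0000 × √0.1895 ≃ 7.0000 × 0.4353 ≃ 3.0471
CI = 9.7620 ± 1.645 × 3.0471 → [4.7495, 14.7745]

[4.75, 14.77]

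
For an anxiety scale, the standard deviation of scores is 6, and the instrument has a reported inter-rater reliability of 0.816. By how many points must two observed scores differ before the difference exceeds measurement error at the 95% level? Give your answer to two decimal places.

7.13

The standard error of measurement is 6.000·√(1 − 0.816) ≈ 6.000·0.429 ≈ 2.574.
SE_diff = SEM · √2 ≈ 2.574 · 1.414 ≈ 3.640
Smallest detectable difference = 1.96·3.640 ≈ 7.134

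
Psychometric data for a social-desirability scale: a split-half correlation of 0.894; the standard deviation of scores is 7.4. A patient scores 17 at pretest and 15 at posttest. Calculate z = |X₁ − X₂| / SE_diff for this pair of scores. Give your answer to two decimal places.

0.81

Spearman-Brown: r = 2(0.894) / (1 + 0.894) = 1.7880 / 1.8940 ≈ 0.9440
SEM = 7.4000 * √(1 − 0.9440) = 7.4000 * √0.0560 ≈ 7.4000 * 0.2366 ≈ 1.7506
SE_diff = SEM * √2 ≈ 1.7506 * 1.4142 ≈ 2.4758
z = 2 / 2.4758 ≈ 0.8078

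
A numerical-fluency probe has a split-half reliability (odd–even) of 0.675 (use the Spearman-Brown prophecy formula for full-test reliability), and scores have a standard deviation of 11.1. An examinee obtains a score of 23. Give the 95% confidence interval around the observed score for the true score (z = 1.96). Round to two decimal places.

[13.42, 32.58]

Spearman-Brown: r = 2(0.675) / (1 + 0.675) = 1.35000 / 1.67500 ≈ 0.80597
The standard error of measurement is 11.10000·√(1 − 0.80597) ≈ 11.10000·0.44049 ≈ 4.88942.
Margin = 1.96 · 4.88942 ≈ 9.58326
CI = 23 ± 9.58326 → [13.41674, 32.58326]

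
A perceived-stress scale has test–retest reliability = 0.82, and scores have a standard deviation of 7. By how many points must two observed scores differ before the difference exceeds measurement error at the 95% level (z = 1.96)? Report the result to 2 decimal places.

8.23

SEM = 7.00000 · √(1 − 0.82000) = 7.00000 · √0.18000 ≈ 7.00000 · 0.42426 ≈ 2.96985
SE_diff = SEM · √2 ≈ 2.96985 · 1.41421 ≈ 4.20000
Smallest detectable difference = 1.96·4.20000 ≈ 8.23200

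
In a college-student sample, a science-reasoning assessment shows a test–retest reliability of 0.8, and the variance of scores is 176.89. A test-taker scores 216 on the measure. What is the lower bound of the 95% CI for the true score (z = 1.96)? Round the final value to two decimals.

SD = √176.89 = 13.3000
SEM = 13.3000·√(1 − 0.8000) ≈ 5.9479
Margin = 1.96 · 5.9479 ≈ 11.6580
Lower bound: 216 − 11.6580 = 204.3420

204.34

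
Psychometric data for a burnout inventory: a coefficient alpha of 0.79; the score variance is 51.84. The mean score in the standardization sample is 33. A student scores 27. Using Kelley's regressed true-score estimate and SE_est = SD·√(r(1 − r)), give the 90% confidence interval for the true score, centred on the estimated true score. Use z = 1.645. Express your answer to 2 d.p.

[23.44, 33.08]

SD = √51.84 ≈ 7.2000
T̂ = 0.7900(27) + 0.2100(33) ≈ 28.2600
SE_est = 7.2000·√[r(1 − r)] ≈ 2.9326
90% CI: 28.2600 ± 4.8242 ≈ (23.4358, 33.0842)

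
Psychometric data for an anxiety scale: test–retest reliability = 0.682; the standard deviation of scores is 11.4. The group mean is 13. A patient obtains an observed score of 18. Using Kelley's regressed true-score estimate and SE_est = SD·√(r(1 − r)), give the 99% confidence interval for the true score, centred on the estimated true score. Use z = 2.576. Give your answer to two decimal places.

T̂ = 0.68200(18) + 0.31800(13) ≈ 16.41000
SE_est = 11.40000*√(0.68200*0.31800) ≈ 5.30897
CI = 16.41000 ± 2.576 * 5.30897 → [2.73408, 30.08592]

[2.73, 30.09]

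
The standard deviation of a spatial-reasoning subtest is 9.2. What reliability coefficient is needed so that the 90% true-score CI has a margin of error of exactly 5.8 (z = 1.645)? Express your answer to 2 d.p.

0.85

Required SEM = 5.8 / 1.645 ≈ 3.5258
r = 1 − (SEM / SD)² = 1 − (3.5258 / 9.2)² ≈ 1 − 0.1469 ≈ 0.8531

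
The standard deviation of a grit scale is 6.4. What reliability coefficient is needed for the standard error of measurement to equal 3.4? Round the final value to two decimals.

r = 1 − (SEM / SD)² = 1 − (3.4000 / 6.4)² ≈ 1 − 0.2822 ≈ 0.7178

0.72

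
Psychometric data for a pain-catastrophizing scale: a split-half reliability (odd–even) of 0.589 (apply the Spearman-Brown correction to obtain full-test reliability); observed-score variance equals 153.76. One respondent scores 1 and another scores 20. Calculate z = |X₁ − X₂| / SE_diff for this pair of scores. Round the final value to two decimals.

2.13

σ = 153.76^(1/2) = 12.4000
Spearman-Brown: r = 2(0.589) / (1 + 0.589) = 1.1780 / 1.5890 ≈ 0.7413
SEM = 12.4000 * √(1 − 0.7413) = 12.4000 * √0.2587 ≈ 12.4000 * 0.5086 ≈ 6.3064
SE_diff = SEM * √2 ≈ 6.3064 * 1.4142 ≈ 8.9186
z = |1 − 20| / 8.9186 = 19 / 8.9186 ≈ 2.1304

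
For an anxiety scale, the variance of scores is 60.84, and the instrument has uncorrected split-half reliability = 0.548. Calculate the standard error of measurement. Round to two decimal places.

4.21

SD = √60.84 = 7.8000
Spearman-Brown: r = 2(0.548) / (1 + 0.548) = 1.0960 / 1.5480 ≈ 0.7080
SEM = 7.8000 · √(1 − 0.7080) = 7.8000 · √0.2920 ≈ 7.8000 · 0.5404 ≈ 4.2148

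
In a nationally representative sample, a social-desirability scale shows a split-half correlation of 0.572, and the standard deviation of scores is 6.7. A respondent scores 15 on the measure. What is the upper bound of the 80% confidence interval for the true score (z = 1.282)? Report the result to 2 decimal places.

19.48

Full-length reliability (Spearman-Brown) = 2(0.572)/(1+0.572) ≈ 0.728
The standard error of measurement is 6.700·√(1 − 0.728) ≈ 6.700·0.522 ≈ 3.496.
Half-width = 1.282·3.496 ≈ 4.482
Upper limit = 15 + 4.482 ≈ 19.482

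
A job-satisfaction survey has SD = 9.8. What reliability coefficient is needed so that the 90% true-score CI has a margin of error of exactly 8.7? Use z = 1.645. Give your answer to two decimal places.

0.71

SEM needed = half-width / z = 8.7/1.645 ≈ 5.2888
Required reliability = 1 − (SEM/SD)² = 1 − 0.2912 ≈ 0.7088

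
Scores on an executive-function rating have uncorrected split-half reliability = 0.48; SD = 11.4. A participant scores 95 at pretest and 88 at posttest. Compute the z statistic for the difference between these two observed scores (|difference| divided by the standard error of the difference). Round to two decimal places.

0.73

r_full = 2·0.48 / (1 + 0.48) ≈ 0.64865
The standard error of measurement is 11.40000*√(1 − 0.64865) ≈ 11.40000*0.59275 ≈ 6.75734.
SE_diff = √2 * SEM ≈ 9.55632
z = |95 − 88| / 9.55632 = 7 / 9.55632 ≈ 0.73250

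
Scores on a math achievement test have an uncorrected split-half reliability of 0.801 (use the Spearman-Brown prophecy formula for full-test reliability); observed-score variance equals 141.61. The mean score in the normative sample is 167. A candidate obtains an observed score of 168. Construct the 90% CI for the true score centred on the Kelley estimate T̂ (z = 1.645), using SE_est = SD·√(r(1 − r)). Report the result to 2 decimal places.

SD = √141.61 = 11.9000
r_full = 2·0.801 / (1 + 0.801) ≈ 0.8895
T̂ = r·X + (1 − r)·M = 0.8895·168 + 0.1105·167 ≈ 149.4370 + 18.4525 ≈ 167.8895
SE_est = SD · √(r(1 − r)) = 11.9000 · √0.0983 ≈ 11.9000 · 0.3135 ≈ 3.7307
90% CI: 167.8895 ± 6.1370 ≈ (161.7525, 174.0265)

[161.75, 174.03]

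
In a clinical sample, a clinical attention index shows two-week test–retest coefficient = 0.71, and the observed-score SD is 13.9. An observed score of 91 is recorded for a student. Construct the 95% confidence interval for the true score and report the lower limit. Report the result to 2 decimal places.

76.33

SEM = 13.90000 · √(1 − 0.71000) = 13.90000 · √0.29000 ≃ 13.90000 · 0.53852 ≃ 7.48538
1.96 · SEM ≃ 14.67134
Lower limit = 91 − 14.67134 ≃ 76.32866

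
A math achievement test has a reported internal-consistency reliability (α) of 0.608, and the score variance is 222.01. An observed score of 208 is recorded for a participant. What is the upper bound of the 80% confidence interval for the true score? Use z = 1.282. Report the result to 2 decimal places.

σ = 222.01^(1/2) = 14.900
SEM = 14.900*√(1 − 0.608) ≃ 9.329
1.282 * SEM ≃ 11.960
Upper bound: 208 + 11.960 = 219.960

219.96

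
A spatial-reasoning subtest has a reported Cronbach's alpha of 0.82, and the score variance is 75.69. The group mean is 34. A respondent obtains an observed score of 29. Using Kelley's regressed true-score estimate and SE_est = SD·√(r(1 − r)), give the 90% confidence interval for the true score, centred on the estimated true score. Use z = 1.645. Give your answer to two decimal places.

[24.40, 35.40]

SD = √75.69 = 8.7000
Estimated true score = 0.8200·29 + (1 − 0.8200)·34 ≈ 29.9000
SE_est = SD · √(r(1 − r)) = 8.7000 · √0.1476 ≈ 8.7000 · 0.3842 ≈ 3.3424
90% CI: 29.9000 ± 5.4983 ≈ (24.4017, 35.3983)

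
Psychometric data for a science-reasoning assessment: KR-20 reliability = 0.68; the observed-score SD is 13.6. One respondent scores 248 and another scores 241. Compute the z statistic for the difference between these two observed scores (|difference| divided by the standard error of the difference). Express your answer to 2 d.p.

0.64

SEM = 13.6000 * √(1 − 0.6800) = 13.6000 * √0.3200 ≈ 13.6000 * 0.5657 ≈ 7.6933
SE_diff = SEM * √2 ≈ 7.6933 * 1.4142 ≈ 10.8800
z = |248 − 241| / 10.8800 = 7 / 10.8800 ≈ 0.6434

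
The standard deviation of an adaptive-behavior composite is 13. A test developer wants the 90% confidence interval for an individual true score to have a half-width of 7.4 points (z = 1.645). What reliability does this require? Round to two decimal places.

0.88

SEM needed = half-width / z = 7.4/1.645 ≈ 4.498
Required reliability = 1 − (SEM/SD)² = 1 − 0.120 ≈ 0.880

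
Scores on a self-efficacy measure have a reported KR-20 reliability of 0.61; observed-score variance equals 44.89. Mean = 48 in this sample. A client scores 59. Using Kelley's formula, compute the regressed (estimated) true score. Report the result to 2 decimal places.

Estimated true score = 0.6100·59 + (1 − 0.6100)·48 ≈ 54.7100

54.71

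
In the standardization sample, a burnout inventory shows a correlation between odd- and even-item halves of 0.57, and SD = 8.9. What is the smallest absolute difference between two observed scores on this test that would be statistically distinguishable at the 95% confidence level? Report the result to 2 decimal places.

12.91

Spearman-Brown: r = 2(0.57) / (1 + 0.57) = 1.14000 / 1.57000 ≈ 0.72611
SEM = 8.90000*√(1 − 0.72611) ≈ 4.65773
SE_diff = √2 * SEM ≈ 6.58703
Smallest detectable difference = 1.96*6.58703 ≈ 12.91057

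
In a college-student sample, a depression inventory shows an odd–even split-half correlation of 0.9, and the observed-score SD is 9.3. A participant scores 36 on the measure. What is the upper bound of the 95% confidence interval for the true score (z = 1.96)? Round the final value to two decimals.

40.18

Full-length reliability (Spearman-Brown) = 2(0.9)/(1+0.9) ≈ 0.9474
SEM = 9.3000 * √(1 − 0.9474) = 9.3000 * √0.0526 ≈ 9.3000 * 0.2294 ≈ 2.1336
1.96 * SEM ≈ 4.1818
Upper limit = 36 + 4.1818 ≈ 40.1818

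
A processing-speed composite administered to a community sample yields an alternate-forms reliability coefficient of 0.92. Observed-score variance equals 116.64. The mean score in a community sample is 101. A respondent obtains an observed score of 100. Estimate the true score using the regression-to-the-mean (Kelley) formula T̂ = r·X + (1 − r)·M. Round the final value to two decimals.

T̂ = r·X + (1 − r)·M = 0.920·100 + 0.080·101 = 92.000 + 8.080 ≈ 100.080

100.08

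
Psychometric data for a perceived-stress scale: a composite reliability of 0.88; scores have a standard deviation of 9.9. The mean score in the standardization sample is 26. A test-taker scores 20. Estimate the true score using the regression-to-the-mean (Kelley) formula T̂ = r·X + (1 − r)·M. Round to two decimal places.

T̂ = 0.88000(20) + 0.12000(26) ≈ 20.72000

20.72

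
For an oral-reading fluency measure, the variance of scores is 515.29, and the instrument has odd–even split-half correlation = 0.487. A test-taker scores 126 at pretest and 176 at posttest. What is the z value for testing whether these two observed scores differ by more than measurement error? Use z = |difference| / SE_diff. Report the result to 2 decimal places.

2.65

σ = 515.29^(1/2) = 22.700
Spearman-Brown: r = 2(0.487) / (1 + 0.487) = 0.974 / 1.487 ≈ 0.655
SEM = 22.700 * √(1 − 0.655) = 22.700 * √0.345 ≈ 22.700 * 0.587 ≈ 13.333
SE_diff = √2 * SEM ≈ 18.856
z = |126 − 176| / 18.856 = 50 / 18.856 ≈ 2.652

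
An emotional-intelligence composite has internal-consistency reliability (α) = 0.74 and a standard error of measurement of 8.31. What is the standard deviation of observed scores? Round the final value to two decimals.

16.30

SD = SEM / √(1 − r) = 8.31 / √0.260 ≈ 8.31 / 0.510 ≈ 16.297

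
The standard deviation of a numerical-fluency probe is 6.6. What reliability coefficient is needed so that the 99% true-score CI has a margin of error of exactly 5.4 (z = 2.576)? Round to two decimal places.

0.90

Required SEM = 5.4 / 2.576 ≈ 2.0963
r = 1 − (2.0963/6.6)² ≈ 1 − 0.1009 ≈ 0.8991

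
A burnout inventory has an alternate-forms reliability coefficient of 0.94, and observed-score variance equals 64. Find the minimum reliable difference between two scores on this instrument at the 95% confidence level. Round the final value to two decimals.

SD = √64 = 8.000
SEM = 8.000 * √(1 − 0.940) = 8.000 * √0.060 ≈ 8.000 * 0.245 ≈ 1.960
Standard error of the difference = 1.960·√2 ≈ 2.771
Smallest detectable difference = 1.96*2.771 ≈ 5.432

5.43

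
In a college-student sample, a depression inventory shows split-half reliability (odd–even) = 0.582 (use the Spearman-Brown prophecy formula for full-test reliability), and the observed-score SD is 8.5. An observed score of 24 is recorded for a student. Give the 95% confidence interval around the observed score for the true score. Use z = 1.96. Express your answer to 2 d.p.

Spearman-Brown: r = 2(0.582) / (1 + 0.582) = 1.1640 / 1.5820 ≈ 0.7358
SEM = 8.5000×√(1 − 0.7358) ≈ 4.3692
Margin = 1.96 × 4.3692 ≈ 8.5637
Interval: (15.4363, 32.5637)

[15.44, 32.56]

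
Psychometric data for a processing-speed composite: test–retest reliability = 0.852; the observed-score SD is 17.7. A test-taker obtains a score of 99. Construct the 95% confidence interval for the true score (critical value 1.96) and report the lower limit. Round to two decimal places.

85.65

SEM = 17.7000*√(1 − 0.8520) ≃ 6.8093
1.96 * SEM ≃ 13.3463
Lower limit = 99 − 13.3463 ≃ 85.6537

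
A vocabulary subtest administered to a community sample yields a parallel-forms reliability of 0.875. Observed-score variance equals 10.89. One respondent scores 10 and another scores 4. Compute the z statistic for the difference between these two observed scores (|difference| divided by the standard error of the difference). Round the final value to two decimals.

3.64

SD = √10.89 = 3.300
SEM = 3.300 * √(1 − 0.875) = 3.300 * √0.125 ≃ 3.300 * 0.354 ≃ 1.167
SE_diff = √2 * SEM ≃ 1.650
z = |10 − 4| / 1.650 = 6 / 1.650 ≃ 3.636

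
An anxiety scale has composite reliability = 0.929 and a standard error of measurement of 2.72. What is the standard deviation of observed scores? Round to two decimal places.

σ = SEM·(1 − r)^(−1/2) ≃ 2.72·3.7529 ≃ 10.2080

10.21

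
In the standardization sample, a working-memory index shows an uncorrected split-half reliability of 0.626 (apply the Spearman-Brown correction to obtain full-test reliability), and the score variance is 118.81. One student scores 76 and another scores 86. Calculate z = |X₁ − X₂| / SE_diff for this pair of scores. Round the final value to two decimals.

1.35

SD = √118.81 ≈ 10.9000
r_full = 2·0.626 / (1 + 0.626) ≈ 0.7700
SEM = 10.9000 * √(1 − 0.7700) = 10.9000 * √0.2300 ≈ 10.9000 * 0.4796 ≈ 5.2276
SE_diff = SEM * √2 ≈ 5.2276 * 1.4142 ≈ 7.3929
z = |76 − 86| / 7.3929 = 10 / 7.3929 ≈ 1.3526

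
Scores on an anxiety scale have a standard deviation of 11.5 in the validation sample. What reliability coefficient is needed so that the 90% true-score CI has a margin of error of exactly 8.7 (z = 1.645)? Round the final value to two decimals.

0.79

SEM needed = half-width / z = 8.7/1.645 ≈ 5.2888
Required reliability = 1 − (SEM/SD)² = 1 − 0.2115 ≈ 0.7885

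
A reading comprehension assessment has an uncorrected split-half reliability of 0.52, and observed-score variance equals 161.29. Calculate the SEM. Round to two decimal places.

7.14

σ = 161.29^(1/2) = 12.7000
Spearman-Brown: r = 2(0.52) / (1 + 0.52) = 1.0400 / 1.5200 ≈ 0.6842
SEM = 12.7000*√(1 − 0.6842) ≈ 7.1368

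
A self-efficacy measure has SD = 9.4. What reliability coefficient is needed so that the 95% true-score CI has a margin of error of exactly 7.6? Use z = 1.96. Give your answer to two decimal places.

Required SEM = 7.6 / 1.96 ≈ 3.878
r = 1 − (SEM / SD)² = 1 − (3.878 / 9.4)² ≈ 1 − 0.170 ≈ 0.830

0.83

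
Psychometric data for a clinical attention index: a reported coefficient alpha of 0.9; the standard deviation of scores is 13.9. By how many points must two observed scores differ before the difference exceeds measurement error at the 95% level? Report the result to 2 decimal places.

SEM = 13.900 · √(1 − 0.900) = 13.900 · √0.100 ≈ 13.900 · 0.316 ≈ 4.396
SE_diff = √2 · SEM ≈ 6.216
Smallest detectable difference = 1.96·6.216 ≈ 12.184

12.18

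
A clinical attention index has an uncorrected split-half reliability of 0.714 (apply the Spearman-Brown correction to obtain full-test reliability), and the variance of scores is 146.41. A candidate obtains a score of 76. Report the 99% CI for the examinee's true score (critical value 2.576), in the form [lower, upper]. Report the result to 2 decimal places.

SD = √146.41 = 12.1000
Full-length reliability (Spearman-Brown) = 2(0.714)/(1+0.714) ≈ 0.8331
SEM = 12.1000 × √(1 − 0.8331) = 12.1000 × √0.1669 ≈ 12.1000 × 0.4085 ≈ 4.9427
Half-width = 2.576×4.9427 ≈ 12.7324
99% CI: 76 ± 12.7324 = [63.2676, 88.7324]

[63.27, 88.73]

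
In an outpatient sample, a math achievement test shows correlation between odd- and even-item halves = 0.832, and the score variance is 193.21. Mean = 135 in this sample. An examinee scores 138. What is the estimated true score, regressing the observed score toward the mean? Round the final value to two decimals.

137.72

Full-length reliability (Spearman-Brown) = 2(0.832)/(1+0.832) ≈ 0.9083
T̂ = r·X + (1 − r)·M = 0.9083×138 + 0.0917×135 ≈ 125.3450 + 12.3799 ≈ 137.7249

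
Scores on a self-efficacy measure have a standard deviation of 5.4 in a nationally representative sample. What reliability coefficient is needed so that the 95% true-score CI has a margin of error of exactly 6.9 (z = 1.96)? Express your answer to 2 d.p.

SEM needed = half-width / z = 6.9/1.96 ≈ 3.52041
r = 1 − (SEM / SD)² = 1 − (3.52041 / 5.4)² ≈ 1 − 0.42501 ≈ 0.57499

0.57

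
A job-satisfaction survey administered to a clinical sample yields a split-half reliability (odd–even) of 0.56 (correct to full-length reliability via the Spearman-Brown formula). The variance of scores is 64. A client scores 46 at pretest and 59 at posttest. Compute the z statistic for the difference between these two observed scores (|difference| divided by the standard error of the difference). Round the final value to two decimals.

2.16

σ = 64^(1/2) = 8.0000
Full-length reliability (Spearman-Brown) = 2(0.56)/(1+0.56) ≈ 0.7179
SEM = 8.0000 * √(1 − 0.7179) = 8.0000 * √0.2821 ≈ 8.0000 * 0.5311 ≈ 4.2487
SE_diff = √2 * SEM ≈ 6.0085
z = 13 / 6.0085 ≈ 2.1636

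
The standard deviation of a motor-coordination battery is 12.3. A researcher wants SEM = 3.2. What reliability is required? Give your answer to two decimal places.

0.93

r = 1 − (3.20000/12.3)² ≈ 1 − 0.06768 ≈ 0.93232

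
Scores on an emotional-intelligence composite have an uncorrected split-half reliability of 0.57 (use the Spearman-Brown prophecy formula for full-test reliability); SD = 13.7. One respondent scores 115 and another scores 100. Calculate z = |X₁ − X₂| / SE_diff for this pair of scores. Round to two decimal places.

Full-length reliability (Spearman-Brown) = 2(0.57)/(1+0.57) ≃ 0.7261
SEM = 13.7000*√(1 − 0.7261) ≃ 7.1698
SE_diff = SEM * √2 ≃ 7.1698 * 1.4142 ≃ 10.1396
z = |115 − 100| / 10.1396 = 15 / 10.1396 ≃ 1.4794

1.48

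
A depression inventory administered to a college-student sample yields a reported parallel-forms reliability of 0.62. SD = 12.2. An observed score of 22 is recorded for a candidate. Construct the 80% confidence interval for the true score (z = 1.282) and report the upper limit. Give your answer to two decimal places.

31.64

SEM = 12.200 × √(1 − 0.620) = 12.200 × √0.380 ≈ 12.200 × 0.616 ≈ 7.521
1.282 × SEM ≈ 9.641
Upper limit = 22 + 9.641 ≈ 31.641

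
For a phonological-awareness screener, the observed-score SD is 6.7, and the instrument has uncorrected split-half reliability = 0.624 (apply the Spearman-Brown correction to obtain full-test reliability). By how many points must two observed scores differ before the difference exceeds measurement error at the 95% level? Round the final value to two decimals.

Spearman-Brown: r = 2(0.624) / (1 + 0.624) = 1.248 / 1.624 ≈ 0.768
SEM = 6.700×√(1 − 0.768) ≈ 3.224
SE_diff = SEM × √2 ≈ 3.224 × 1.414 ≈ 4.559
Smallest detectable difference = 1.96×4.559 ≈ 8.936

8.94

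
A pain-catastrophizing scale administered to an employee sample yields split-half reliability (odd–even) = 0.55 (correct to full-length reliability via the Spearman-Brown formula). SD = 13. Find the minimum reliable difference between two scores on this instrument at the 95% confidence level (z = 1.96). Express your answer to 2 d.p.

19.42

Spearman-Brown: r = 2(0.55) / (1 + 0.55) = 1.10000 / 1.55000 ≃ 0.70968
The standard error of measurement is 13.00000·√(1 − 0.70968) ≃ 13.00000·0.53882 ≃ 7.00461.
Standard error of the difference = 7.00461·√2 ≃ 9.90601
Smallest detectable difference = 1.96·9.90601 ≃ 19.41578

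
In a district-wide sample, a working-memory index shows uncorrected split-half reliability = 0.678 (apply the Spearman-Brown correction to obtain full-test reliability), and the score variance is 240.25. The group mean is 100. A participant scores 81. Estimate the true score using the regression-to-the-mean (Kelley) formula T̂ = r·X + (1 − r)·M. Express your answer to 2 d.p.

Full-length reliability (Spearman-Brown) = 2(0.678)/(1+0.678) ≈ 0.8081
T̂ = 0.8081(81) + 0.1919(100) ≈ 84.6460

84.65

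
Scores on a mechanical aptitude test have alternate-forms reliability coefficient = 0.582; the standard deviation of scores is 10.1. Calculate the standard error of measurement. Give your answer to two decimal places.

6.53

SEM = 10.10000 · √(1 − 0.58200) = 10.10000 · √0.41800 ≈ 10.10000 · 0.64653 ≈ 6.52994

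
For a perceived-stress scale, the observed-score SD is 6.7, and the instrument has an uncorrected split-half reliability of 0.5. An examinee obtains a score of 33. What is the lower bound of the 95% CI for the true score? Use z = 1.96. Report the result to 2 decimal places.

25.42

r_full = 2·0.5 / (1 + 0.5) ≈ 0.6667
The standard error of measurement is 6.7000·√(1 − 0.6667) ≈ 6.7000·0.5774 ≈ 3.8682.
Half-width = 1.96·3.8682 ≈ 7.5818
Lower bound: 33 − 7.5818 = 25.4182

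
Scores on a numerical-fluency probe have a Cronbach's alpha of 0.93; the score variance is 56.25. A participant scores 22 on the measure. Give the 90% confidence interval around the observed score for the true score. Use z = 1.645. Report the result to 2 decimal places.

SD = √56.25 = 7.5000
SEM = 7.5000·√(1 − 0.9300) ≃ 1.9843
Half-width = 1.645·1.9843 ≃ 3.2642
Interval: (18.7358, 25.2642)

[18.74, 25.26]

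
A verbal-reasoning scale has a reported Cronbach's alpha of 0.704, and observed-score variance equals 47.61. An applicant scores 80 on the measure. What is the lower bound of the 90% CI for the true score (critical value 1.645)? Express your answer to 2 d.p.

73.82

SD = √47.61 = 6.9000
SEM = 6.9000 * √(1 − 0.7040) = 6.9000 * √0.2960 ≈ 6.9000 * 0.5441 ≈ 3.7540
Margin = 1.645 * 3.7540 ≈ 6.1753
Lower bound: 80 − 6.1753 = 73.8247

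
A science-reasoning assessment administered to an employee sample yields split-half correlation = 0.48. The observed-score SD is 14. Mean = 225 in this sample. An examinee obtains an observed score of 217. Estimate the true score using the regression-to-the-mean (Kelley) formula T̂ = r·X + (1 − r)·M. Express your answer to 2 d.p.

Full-length reliability (Spearman-Brown) = 2(0.48)/(1+0.48) ≃ 0.649
T̂ = r·X + (1 − r)·M = 0.649×217 + 0.351×225 ≃ 140.757 + 79.054 ≃ 219.811

219.81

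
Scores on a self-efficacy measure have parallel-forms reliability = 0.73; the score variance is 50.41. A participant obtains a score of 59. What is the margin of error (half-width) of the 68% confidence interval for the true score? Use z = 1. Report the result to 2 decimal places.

3.69

σ = 50.41^(1/2) = 7.1000
SEM = 7.1000 · √(1 − 0.7300) = 7.1000 · √0.2700 ≈ 7.1000 · 0.5196 ≈ 3.6893
1 · SEM ≈ 3.6893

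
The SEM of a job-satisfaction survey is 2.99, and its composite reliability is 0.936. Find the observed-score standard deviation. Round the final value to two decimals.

SD = SEM / √(1 − r) = 2.99 / √0.064 ≈ 2.99 / 0.253 ≈ 11.819

11.82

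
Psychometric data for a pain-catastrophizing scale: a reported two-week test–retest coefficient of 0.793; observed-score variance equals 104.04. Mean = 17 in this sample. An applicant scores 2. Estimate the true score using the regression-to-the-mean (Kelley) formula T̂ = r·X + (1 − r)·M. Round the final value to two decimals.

5.11

T̂ = 0.793(2) + 0.207(17) ≈ 5.105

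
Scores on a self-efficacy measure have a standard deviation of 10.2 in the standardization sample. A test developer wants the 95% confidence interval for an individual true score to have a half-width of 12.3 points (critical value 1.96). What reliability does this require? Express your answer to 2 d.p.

0.62

Required SEM = 12.3 / 1.96 ≈ 6.2755
r = 1 − (SEM / SD)² = 1 − (6.2755 / 10.2)² ≈ 1 − 0.3785 ≈ 0.6215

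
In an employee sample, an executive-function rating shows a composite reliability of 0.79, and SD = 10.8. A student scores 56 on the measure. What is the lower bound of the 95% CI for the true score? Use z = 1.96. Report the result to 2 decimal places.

46.30

The standard error of measurement is 10.8000*√(1 − 0.7900) ≈ 10.8000*0.4583 ≈ 4.9492.
Margin = 1.96 * 4.9492 ≈ 9.7004
Lower bound: 56 − 9.7004 = 46.2996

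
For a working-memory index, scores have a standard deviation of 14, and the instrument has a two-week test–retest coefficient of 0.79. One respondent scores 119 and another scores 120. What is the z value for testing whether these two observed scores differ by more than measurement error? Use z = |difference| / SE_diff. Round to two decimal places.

0.11

SEM = 14.0000 · √(1 − 0.7900) = 14.0000 · √0.2100 ≃ 14.0000 · 0.4583 ≃ 6.4156
SE_diff = SEM · √2 ≃ 6.4156 · 1.4142 ≃ 9.0730
z = |119 − 120| / 9.0730 = 1 / 9.0730 ≃ 0.1102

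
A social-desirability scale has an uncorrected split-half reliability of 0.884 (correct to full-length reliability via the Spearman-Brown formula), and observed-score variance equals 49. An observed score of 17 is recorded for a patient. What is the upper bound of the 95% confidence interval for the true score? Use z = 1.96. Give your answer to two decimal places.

20.40

SD = √49 = 7.000
r_full = 2·0.884 / (1 + 0.884) ≃ 0.938
The standard error of measurement is 7.000×√(1 − 0.938) ≃ 7.000×0.248 ≃ 1.737.
Margin = 1.96 × 1.737 ≃ 3.404
Upper limit = 17 + 3.404 ≃ 20.404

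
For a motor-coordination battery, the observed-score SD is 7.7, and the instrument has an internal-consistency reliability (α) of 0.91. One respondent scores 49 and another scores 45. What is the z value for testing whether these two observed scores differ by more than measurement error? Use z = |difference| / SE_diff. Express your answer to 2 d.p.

SEM = 7.7000 · √(1 − 0.9100) = 7.7000 · √0.0900 ≈ 7.7000 · 0.3000 ≈ 2.3100
Standard error of the difference = 2.3100·√2 ≈ 3.2668
z = |49 − 45| / 3.2668 = 4 / 3.2668 ≈ 1.2244

1.22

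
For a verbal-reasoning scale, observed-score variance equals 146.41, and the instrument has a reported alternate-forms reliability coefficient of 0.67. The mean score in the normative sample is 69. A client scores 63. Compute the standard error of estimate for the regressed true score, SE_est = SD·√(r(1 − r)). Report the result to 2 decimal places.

5.69

SD = √146.41 ≃ 12.10000
SE_est = 12.10000×√(0.67000×0.33000) ≃ 5.68957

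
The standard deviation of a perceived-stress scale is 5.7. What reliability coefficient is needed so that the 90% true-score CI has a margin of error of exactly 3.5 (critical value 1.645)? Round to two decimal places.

0.86

Required SEM = 3.5 / 1.645 ≈ 2.1277
Required reliability = 1 − (SEM/SD)² = 1 − 0.1393 ≈ 0.8607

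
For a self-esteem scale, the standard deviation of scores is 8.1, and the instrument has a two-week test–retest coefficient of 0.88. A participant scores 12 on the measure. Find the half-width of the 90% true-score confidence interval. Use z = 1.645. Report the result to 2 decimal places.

4.62

SEM = 8.10000 * √(1 − 0.88000) = 8.10000 * √0.12000 ≈ 8.10000 * 0.34641 ≈ 2.80592
1.645 * SEM ≈ 4.61574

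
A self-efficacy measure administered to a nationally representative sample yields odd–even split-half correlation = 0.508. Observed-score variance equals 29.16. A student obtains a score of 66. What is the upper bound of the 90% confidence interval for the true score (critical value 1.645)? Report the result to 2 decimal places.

71.07

SD = √29.16 ≃ 5.40000
r_full = 2·0.508 / (1 + 0.508) ≃ 0.67374
SEM = 5.40000 · √(1 − 0.67374) = 5.40000 · √0.32626 ≃ 5.40000 · 0.57119 ≃ 3.08444
Margin = 1.645 · 3.08444 ≃ 5.07390
Upper bound: 66 + 5.07390 = 71.07390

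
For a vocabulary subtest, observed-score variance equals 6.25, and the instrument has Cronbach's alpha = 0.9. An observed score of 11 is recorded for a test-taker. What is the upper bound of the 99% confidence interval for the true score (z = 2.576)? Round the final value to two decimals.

13.04

SD = √6.25 ≃ 2.5000
SEM = 2.5000·√(1 − 0.9000) ≃ 0.7906
2.576 · SEM ≃ 2.0365
Upper limit = 11 + 2.0365 ≃ 13.0365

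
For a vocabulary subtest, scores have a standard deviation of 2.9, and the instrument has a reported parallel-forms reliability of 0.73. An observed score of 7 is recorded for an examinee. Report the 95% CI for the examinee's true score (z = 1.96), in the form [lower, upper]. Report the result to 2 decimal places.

SEM = 2.9000 * √(1 − 0.7300) = 2.9000 * √0.2700 ≈ 2.9000 * 0.5196 ≈ 1.5069
1.96 * SEM ≈ 2.9535
Interval: (4.0465, 9.9535)

[4.05, 9.95]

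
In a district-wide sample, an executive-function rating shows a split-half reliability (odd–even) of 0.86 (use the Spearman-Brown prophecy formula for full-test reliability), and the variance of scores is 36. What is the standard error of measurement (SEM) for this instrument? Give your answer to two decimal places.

σ = 36^(1/2) = 6.000
Full-length reliability (Spearman-Brown) = 2(0.86)/(1+0.86) ≈ 0.925
SEM = 6.000 × √(1 − 0.925) = 6.000 × √0.075 ≈ 6.000 × 0.274 ≈ 1.646

1.65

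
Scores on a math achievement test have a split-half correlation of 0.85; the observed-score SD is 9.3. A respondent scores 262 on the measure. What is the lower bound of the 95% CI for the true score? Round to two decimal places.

Full-length reliability (Spearman-Brown) = 2(0.85)/(1+0.85) ≈ 0.919
SEM = 9.300 * √(1 − 0.919) = 9.300 * √0.081 ≈ 9.300 * 0.285 ≈ 2.648
Half-width = 1.96*2.648 ≈ 5.190
Lower limit = 262 − 5.190 ≈ 256.810

256.81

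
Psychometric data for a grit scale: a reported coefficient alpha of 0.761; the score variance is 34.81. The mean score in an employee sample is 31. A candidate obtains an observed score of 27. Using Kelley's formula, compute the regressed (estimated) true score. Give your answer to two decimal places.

T̂ = 0.76100(27) + 0.23900(31) ≈ 27.95600

27.96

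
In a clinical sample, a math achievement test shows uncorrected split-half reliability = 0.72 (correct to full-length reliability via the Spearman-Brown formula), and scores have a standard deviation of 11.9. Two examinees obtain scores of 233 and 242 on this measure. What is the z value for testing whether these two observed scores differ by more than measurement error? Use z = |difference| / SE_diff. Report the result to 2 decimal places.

r_full = 2·0.72 / (1 + 0.72) ≈ 0.837
SEM = 11.900×√(1 − 0.837) ≈ 4.801
Standard error of the difference = 4.801·√2 ≈ 6.790
z = |233 − 242| / 6.790 = 9 / 6.790 ≈ 1.325

1.33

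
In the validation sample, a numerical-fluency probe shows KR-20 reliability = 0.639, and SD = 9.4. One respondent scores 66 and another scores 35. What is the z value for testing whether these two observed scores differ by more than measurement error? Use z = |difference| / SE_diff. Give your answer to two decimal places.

The standard error of measurement is 9.4000*√(1 − 0.6390) ≃ 9.4000*0.6008 ≃ 5.6478.
Standard error of the difference = 5.6478·√2 ≃ 7.9872
z = |66 − 35| / 7.9872 = 31 / 7.9872 ≃ 3.8812

3.88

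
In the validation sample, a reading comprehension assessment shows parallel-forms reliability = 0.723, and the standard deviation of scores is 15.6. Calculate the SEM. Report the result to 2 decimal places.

8.21

SEM = 15.6000 · √(1 − 0.7230) = 15.6000 · √0.2770 ≈ 15.6000 · 0.5263 ≈ 8.2104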